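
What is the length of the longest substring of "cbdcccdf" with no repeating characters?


Input: "cbdcccdf"
Sliding window (track last position of each char):
  Position 0 ('c'): window [0,0] length 1 -- new best
  Position 1 ('b'): window [0,1] length 2 -- new best
  Position 2 ('d'): window [0,2] length 3 -- new best
  Position 3 ('c'): repeat (last at 0), move window start to 1
  Position 3 ('c'): window [1,3] length 3
  Position 4 ('c'): repeat (last at 3), move window start to 4
  Position 4 ('c'): window [4,4] length 1
  Position 5 ('c'): repeat (last at 4), move window start to 5
  Position 5 ('c'): window [5,5] length 1
  Position 6 ('d'): window [5,6] length 2
  Position 7 ('f'): window [5,7] length 3
Longest substring with no repeats: "cbd" with length 3

3


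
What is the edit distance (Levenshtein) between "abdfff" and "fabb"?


Computing edit distance: "abdfff" -> "fabb"
DP table:
           f    a    b    b
      0    1    2    3    4
  a   1    1    1    2    3
  b   2    2    2    1    2
  d   3    3    3    2    2
  f   4    3    4    3    3
  f   5    4    4    4    4
  f   6    5    5    5    5
Edit distance = dp[6][4] = 5

5


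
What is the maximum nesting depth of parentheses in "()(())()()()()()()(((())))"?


Input: "()(())()()()()()()(((())))"
Tracking depth:
  Position 0 '(': depth becomes 1
  Position 1 ')': depth becomes 0
  Position 2 '(': depth becomes 1
  Position 3 '(': depth becomes 2
  Position 4 ')': depth becomes 1
  Position 5 ')': depth becomes 0
  Position 6 '(': depth becomes 1
  Position 7 ')': depth becomes 0
  Position 8 '(': depth becomes 1
  Position 9 ')': depth becomes 0
  Position 10 '(': depth becomes 1
  Position 11 ')': depth becomes 0
  Position 12 '(': depth becomes 1
  Position 13 ')': depth becomes 0
  Position 14 '(': depth becomes 1
  Position 15 ')': depth becomes 0
  Position 16 '(': depth becomes 1
  Position 17 ')': depth becomes 0
  Position 18 '(': depth becomes 1
  Position 19 '(': depth becomes 2
  Position 20 '(': depth becomes 3
  Position 21 '(': depth becomes 4
  Position 22 ')': depth becomes 3
  Position 23 ')': depth becomes 2
  Position 24 ')': depth becomes 1
  Position 25 ')': depth becomes 0
Maximum depth reached: 4

4


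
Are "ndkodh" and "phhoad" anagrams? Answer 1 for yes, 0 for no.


Strings: "ndkodh", "phhoad"
Sorted first:  ddhkno
Sorted second: adhhop
Differ at position 0: 'd' vs 'a' => not anagrams

0


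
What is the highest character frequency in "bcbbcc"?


Input: bcbbcc
Character counts:
  'b': 3
  'c': 3
Maximum frequency: 3

3


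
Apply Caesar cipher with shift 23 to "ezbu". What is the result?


Caesar cipher: shift "ezbu" by 23
  'e' (pos 4) + 23 = pos 1 = 'b'
  'z' (pos 25) + 23 = pos 22 = 'w'
  'b' (pos 1) + 23 = pos 24 = 'y'
  'u' (pos 20) + 23 = pos 17 = 'r'
Result: bwyr

bwyr


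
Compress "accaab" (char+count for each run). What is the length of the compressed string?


Input: accaab
Runs:
  'a' x 1 => "a1"
  'c' x 2 => "c2"
  'a' x 2 => "a2"
  'b' x 1 => "b1"
Compressed: "a1c2a2b1"
Compressed length: 8

8


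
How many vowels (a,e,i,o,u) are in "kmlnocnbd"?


Input: kmlnocnbd
Checking each character:
  'k' at position 0: consonant
  'm' at position 1: consonant
  'l' at position 2: consonant
  'n' at position 3: consonant
  'o' at position 4: vowel (running total: 1)
  'c' at position 5: consonant
  'n' at position 6: consonant
  'b' at position 7: consonant
  'd' at position 8: consonant
Total vowels: 1

1


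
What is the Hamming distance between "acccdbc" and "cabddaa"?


Comparing "acccdbc" and "cabddaa" position by position:
  Position 0: 'a' vs 'c' => differ
  Position 1: 'c' vs 'a' => differ
  Position 2: 'c' vs 'b' => differ
  Position 3: 'c' vs 'd' => differ
  Position 4: 'd' vs 'd' => same
  Position 5: 'b' vs 'a' => differ
  Position 6: 'c' vs 'a' => differ
Total differences (Hamming distance): 6

6


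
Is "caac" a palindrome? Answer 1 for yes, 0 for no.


Input: caac
Reversed: caac
  Compare pos 0 ('c') with pos 3 ('c'): match
  Compare pos 1 ('a') with pos 2 ('a'): match
Result: palindrome

1


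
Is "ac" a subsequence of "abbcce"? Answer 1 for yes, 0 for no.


Check if "ac" is a subsequence of "abbcce"
Greedy scan:
  Position 0 ('a'): matches sub[0] = 'a'
  Position 1 ('b'): no match needed
  Position 2 ('b'): no match needed
  Position 3 ('c'): matches sub[1] = 'c'
  Position 4 ('c'): no match needed
  Position 5 ('e'): no match needed
All 2 characters matched => is a subsequence

1


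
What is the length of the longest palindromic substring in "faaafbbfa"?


Input: "faaafbbfa"
Checking substrings for palindromes:
  [3:9] "afbbfa" (len 6) => palindrome
  [0:5] "faaaf" (len 5) => palindrome
  [4:8] "fbbf" (len 4) => palindrome
  [1:4] "aaa" (len 3) => palindrome
  [1:3] "aa" (len 2) => palindrome
  [2:4] "aa" (len 2) => palindrome
Longest palindromic substring: "afbbfa" with length 6

6


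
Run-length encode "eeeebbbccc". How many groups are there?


Input: eeeebbbccc
Scanning for consecutive runs:
  Group 1: 'e' x 4 (positions 0-3)
  Group 2: 'b' x 3 (positions 4-6)
  Group 3: 'c' x 3 (positions 7-9)
Total groups: 3

3


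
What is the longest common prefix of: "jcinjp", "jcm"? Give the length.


Words: jcinjp, jcm
  Position 0: all 'j' => match
  Position 1: all 'c' => match
  Position 2: ('i', 'm') => mismatch, stop
LCP = "jc" (length 2)

2


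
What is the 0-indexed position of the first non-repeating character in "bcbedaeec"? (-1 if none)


Input: bcbedaeec
Character frequencies:
  'a': 1
  'b': 2
  'c': 2
  'd': 1
  'e': 3
Scanning left to right for freq == 1:
  Position 0 ('b'): freq=2, skip
  Position 1 ('c'): freq=2, skip
  Position 2 ('b'): freq=2, skip
  Position 3 ('e'): freq=3, skip
  Position 4 ('d'): unique! => answer = 4

4


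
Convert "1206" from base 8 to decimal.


Input: "1206" in base 8
Positional expansion:
  Digit '1' (value 1) x 8^3 = 512
  Digit '2' (value 2) x 8^2 = 128
  Digit '0' (value 0) x 8^1 = 0
  Digit '6' (value 6) x 8^0 = 6
Sum = 646

646


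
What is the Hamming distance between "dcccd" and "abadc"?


Comparing "dcccd" and "abadc" position by position:
  Position 0: 'd' vs 'a' => differ
  Position 1: 'c' vs 'b' => differ
  Position 2: 'c' vs 'a' => differ
  Position 3: 'c' vs 'd' => differ
  Position 4: 'd' vs 'c' => differ
Total differences (Hamming distance): 5

5


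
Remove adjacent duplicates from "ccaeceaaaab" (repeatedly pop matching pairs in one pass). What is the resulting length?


Input: ccaeceaaaab
Stack-based adjacent duplicate removal:
  Read 'c': push. Stack: c
  Read 'c': matches stack top 'c' => pop. Stack: (empty)
  Read 'a': push. Stack: a
  Read 'e': push. Stack: ae
  Read 'c': push. Stack: aec
  Read 'e': push. Stack: aece
  Read 'a': push. Stack: aecea
  Read 'a': matches stack top 'a' => pop. Stack: aece
  Read 'a': push. Stack: aecea
  Read 'a': matches stack top 'a' => pop. Stack: aece
  Read 'b': push. Stack: aeceb
Final stack: "aeceb" (length 5)

5


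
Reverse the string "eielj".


Input: eielj
Reading characters right to left:
  Position 4: 'j'
  Position 3: 'l'
  Position 2: 'e'
  Position 1: 'i'
  Position 0: 'e'
Reversed: jleie

jleie


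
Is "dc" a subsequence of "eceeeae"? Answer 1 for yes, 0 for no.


Check if "dc" is a subsequence of "eceeeae"
Greedy scan:
  Position 0 ('e'): no match needed
  Position 1 ('c'): no match needed
  Position 2 ('e'): no match needed
  Position 3 ('e'): no match needed
  Position 4 ('e'): no match needed
  Position 5 ('a'): no match needed
  Position 6 ('e'): no match needed
Only matched 0/2 characters => not a subsequence

0


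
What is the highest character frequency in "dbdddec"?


Input: dbdddec
Character counts:
  'b': 1
  'c': 1
  'd': 4
  'e': 1
Maximum frequency: 4

4


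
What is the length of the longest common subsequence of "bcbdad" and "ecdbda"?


LCS of "bcbdad" and "ecdbda"
DP table:
           e    c    d    b    d    a
      0    0    0    0    0    0    0
  b   0    0    0    0    1    1    1
  c   0    0    1    1    1    1    1
  b   0    0    1    1    2    2    2
  d   0    0    1    2    2    3    3
  a   0    0    1    2    2    3    4
  d   0    0    1    2    2    3    4
LCS length = dp[6][6] = 4

4


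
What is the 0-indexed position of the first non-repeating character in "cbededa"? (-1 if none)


Input: cbededa
Character frequencies:
  'a': 1
  'b': 1
  'c': 1
  'd': 2
  'e': 2
Scanning left to right for freq == 1:
  Position 0 ('c'): unique! => answer = 0

0


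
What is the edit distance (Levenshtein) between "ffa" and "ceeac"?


Computing edit distance: "ffa" -> "ceeac"
DP table:
           c    e    e    a    c
      0    1    2    3    4    5
  f   1    1    2    3    4    5
  f   2    2    2    3    4    5
  a   3    3    3    3    3    4
Edit distance = dp[3][5] = 4

4


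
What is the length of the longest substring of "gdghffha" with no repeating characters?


Input: "gdghffha"
Sliding window (track last position of each char):
  Position 0 ('g'): window [0,0] length 1 -- new best
  Position 1 ('d'): window [0,1] length 2 -- new best
  Position 2 ('g'): repeat (last at 0), move window start to 1
  Position 2 ('g'): window [1,2] length 2
  Position 3 ('h'): window [1,3] length 3 -- new best
  Position 4 ('f'): window [1,4] length 4 -- new best
  Position 5 ('f'): repeat (last at 4), move window start to 5
  Position 5 ('f'): window [5,5] length 1
  Position 6 ('h'): window [5,6] length 2
  Position 7 ('a'): window [5,7] length 3
Longest substring with no repeats: "dghf" with length 4

4


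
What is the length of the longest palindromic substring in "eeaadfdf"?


Input: "eeaadfdf"
Checking substrings for palindromes:
  [4:7] "dfd" (len 3) => palindrome
  [5:8] "fdf" (len 3) => palindrome
  [0:2] "ee" (len 2) => palindrome
  [2:4] "aa" (len 2) => palindrome
Longest palindromic substring: "dfd" with length 3

3


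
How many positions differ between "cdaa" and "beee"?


Comparing "cdaa" and "beee" position by position:
  Position 0: 'c' vs 'b' => DIFFER
  Position 1: 'd' vs 'e' => DIFFER
  Position 2: 'a' vs 'e' => DIFFER
  Position 3: 'a' vs 'e' => DIFFER
Positions that differ: 4

4


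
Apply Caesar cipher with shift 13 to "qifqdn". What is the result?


Caesar cipher: shift "qifqdn" by 13
  'q' (pos 16) + 13 = pos 3 = 'd'
  'i' (pos 8) + 13 = pos 21 = 'v'
  'f' (pos 5) + 13 = pos 18 = 's'
  'q' (pos 16) + 13 = pos 3 = 'd'
  'd' (pos 3) + 13 = pos 16 = 'q'
  'n' (pos 13) + 13 = pos 0 = 'a'
Result: dvsdqa

dvsdqa


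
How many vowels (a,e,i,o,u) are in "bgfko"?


Input: bgfko
Checking each character:
  'b' at position 0: consonant
  'g' at position 1: consonant
  'f' at position 2: consonant
  'k' at position 3: consonant
  'o' at position 4: vowel (running total: 1)
Total vowels: 1

1


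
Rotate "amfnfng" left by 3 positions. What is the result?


Input: "amfnfng", rotate left by 3
First 3 characters: "amf"
Remaining characters: "nfng"
Concatenate remaining + first: "nfng" + "amf" = "nfngamf"

nfngamf


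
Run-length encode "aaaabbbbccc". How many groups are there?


Input: aaaabbbbccc
Scanning for consecutive runs:
  Group 1: 'a' x 4 (positions 0-3)
  Group 2: 'b' x 4 (positions 4-7)
  Group 3: 'c' x 3 (positions 8-10)
Total groups: 3

3


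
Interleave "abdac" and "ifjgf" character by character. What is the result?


Interleaving "abdac" and "ifjgf":
  Position 0: 'a' from first, 'i' from second => "ai"
  Position 1: 'b' from first, 'f' from second => "bf"
  Position 2: 'd' from first, 'j' from second => "dj"
  Position 3: 'a' from first, 'g' from second => "ag"
  Position 4: 'c' from first, 'f' from second => "cf"
Result: aibfdjagcf

aibfdjagcf


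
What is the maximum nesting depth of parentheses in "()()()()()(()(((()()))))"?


Input: "()()()()()(()(((()()))))"
Tracking depth:
  Position 0 '(': depth becomes 1
  Position 1 ')': depth becomes 0
  Position 2 '(': depth becomes 1
  Position 3 ')': depth becomes 0
  Position 4 '(': depth becomes 1
  Position 5 ')': depth becomes 0
  Position 6 '(': depth becomes 1
  Position 7 ')': depth becomes 0
  Position 8 '(': depth becomes 1
  Position 9 ')': depth becomes 0
  Position 10 '(': depth becomes 1
  Position 11 '(': depth becomes 2
  Position 12 ')': depth becomes 1
  Position 13 '(': depth becomes 2
  Position 14 '(': depth becomes 3
  Position 15 '(': depth becomes 4
  Position 16 '(': depth becomes 5
  Position 17 ')': depth becomes 4
  Position 18 '(': depth becomes 5
  Position 19 ')': depth becomes 4
  Position 20 ')': depth becomes 3
  Position 21 ')': depth becomes 2
  Position 22 ')': depth becomes 1
  Position 23 ')': depth becomes 0
Maximum depth reached: 5

5


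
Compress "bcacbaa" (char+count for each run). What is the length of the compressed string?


Input: bcacbaa
Runs:
  'b' x 1 => "b1"
  'c' x 1 => "c1"
  'a' x 1 => "a1"
  'c' x 1 => "c1"
  'b' x 1 => "b1"
  'a' x 2 => "a2"
Compressed: "b1c1a1c1b1a2"
Compressed length: 12

12


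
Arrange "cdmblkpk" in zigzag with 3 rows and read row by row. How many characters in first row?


Zigzag "cdmblkpk" into 3 rows:
Placing characters:
  'c' => row 0
  'd' => row 1
  'm' => row 2
  'b' => row 1
  'l' => row 0
  'k' => row 1
  'p' => row 2
  'k' => row 1
Rows:
  Row 0: "cl"
  Row 1: "dbkk"
  Row 2: "mp"
First row length: 2

2


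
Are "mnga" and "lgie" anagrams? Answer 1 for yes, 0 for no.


Strings: "mnga", "lgie"
Sorted first:  agmn
Sorted second: egil
Differ at position 0: 'a' vs 'e' => not anagrams

0


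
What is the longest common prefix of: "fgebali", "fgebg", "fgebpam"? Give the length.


Words: fgebali, fgebg, fgebpam
  Position 0: all 'f' => match
  Position 1: all 'g' => match
  Position 2: all 'e' => match
  Position 3: all 'b' => match
  Position 4: ('a', 'g', 'p') => mismatch, stop
LCP = "fgeb" (length 4)

4


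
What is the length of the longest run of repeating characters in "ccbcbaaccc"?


Input: "ccbcbaaccc"
Scanning for longest run:
  Position 1 ('c'): continues run of 'c', length=2
  Position 2 ('b'): new char, reset run to 1
  Position 3 ('c'): new char, reset run to 1
  Position 4 ('b'): new char, reset run to 1
  Position 5 ('a'): new char, reset run to 1
  Position 6 ('a'): continues run of 'a', length=2
  Position 7 ('c'): new char, reset run to 1
  Position 8 ('c'): continues run of 'c', length=2
  Position 9 ('c'): continues run of 'c', length=3
Longest run: 'c' with length 3

3


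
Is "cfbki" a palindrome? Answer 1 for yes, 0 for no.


Input: cfbki
Reversed: ikbfc
  Compare pos 0 ('c') with pos 4 ('i'): MISMATCH
  Compare pos 1 ('f') with pos 3 ('k'): MISMATCH
Result: not a palindrome

0


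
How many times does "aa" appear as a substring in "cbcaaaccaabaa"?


Searching for "aa" in "cbcaaaccaabaa"
Scanning each position:
  Position 0: "cb" => no
  Position 1: "bc" => no
  Position 2: "ca" => no
  Position 3: "aa" => MATCH
  Position 4: "aa" => MATCH
  Position 5: "ac" => no
  Position 6: "cc" => no
  Position 7: "ca" => no
  Position 8: "aa" => MATCH
  Position 9: "ab" => no
  Position 10: "ba" => no
  Position 11: "aa" => MATCH
Total occurrences: 4

4


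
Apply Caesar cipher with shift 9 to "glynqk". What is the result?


Caesar cipher: shift "glynqk" by 9
  'g' (pos 6) + 9 = pos 15 = 'p'
  'l' (pos 11) + 9 = pos 20 = 'u'
  'y' (pos 24) + 9 = pos 7 = 'h'
  'n' (pos 13) + 9 = pos 22 = 'w'
  'q' (pos 16) + 9 = pos 25 = 'z'
  'k' (pos 10) + 9 = pos 19 = 't'
Result: puhwzt

puhwzt


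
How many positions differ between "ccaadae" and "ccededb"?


Comparing "ccaadae" and "ccededb" position by position:
  Position 0: 'c' vs 'c' => same
  Position 1: 'c' vs 'c' => same
  Position 2: 'a' vs 'e' => DIFFER
  Position 3: 'a' vs 'd' => DIFFER
  Position 4: 'd' vs 'e' => DIFFER
  Position 5: 'a' vs 'd' => DIFFER
  Position 6: 'e' vs 'b' => DIFFER
Positions that differ: 5

5


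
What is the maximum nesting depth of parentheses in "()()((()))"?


Input: "()()((()))"
Tracking depth:
  Position 0 '(': depth becomes 1
  Position 1 ')': depth becomes 0
  Position 2 '(': depth becomes 1
  Position 3 ')': depth becomes 0
  Position 4 '(': depth becomes 1
  Position 5 '(': depth becomes 2
  Position 6 '(': depth becomes 3
  Position 7 ')': depth becomes 2
  Position 8 ')': depth becomes 1
  Position 9 ')': depth becomes 0
Maximum depth reached: 3

3


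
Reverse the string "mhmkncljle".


Input: mhmkncljle
Reading characters right to left:
  Position 9: 'e'
  Position 8: 'l'
  Position 7: 'j'
  Position 6: 'l'
  Position 5: 'c'
  Position 4: 'n'
  Position 3: 'k'
  Position 2: 'm'
  Position 1: 'h'
  Position 0: 'm'
Reversed: eljlcnkmhm

eljlcnkmhm


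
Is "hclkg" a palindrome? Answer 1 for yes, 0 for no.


Input: hclkg
Reversed: gklch
  Compare pos 0 ('h') with pos 4 ('g'): MISMATCH
  Compare pos 1 ('c') with pos 3 ('k'): MISMATCH
Result: not a palindrome

0


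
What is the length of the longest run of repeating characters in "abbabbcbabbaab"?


Input: "abbabbcbabbaab"
Scanning for longest run:
  Position 1 ('b'): new char, reset run to 1
  Position 2 ('b'): continues run of 'b', length=2
  Position 3 ('a'): new char, reset run to 1
  Position 4 ('b'): new char, reset run to 1
  Position 5 ('b'): continues run of 'b', length=2
  Position 6 ('c'): new char, reset run to 1
  Position 7 ('b'): new char, reset run to 1
  Position 8 ('a'): new char, reset run to 1
  Position 9 ('b'): new char, reset run to 1
  Position 10 ('b'): continues run of 'b', length=2
  Position 11 ('a'): new char, reset run to 1
  Position 12 ('a'): continues run of 'a', length=2
  Position 13 ('b'): new char, reset run to 1
Longest run: 'b' with length 2

2


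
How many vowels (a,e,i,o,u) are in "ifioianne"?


Input: ifioianne
Checking each character:
  'i' at position 0: vowel (running total: 1)
  'f' at position 1: consonant
  'i' at position 2: vowel (running total: 2)
  'o' at position 3: vowel (running total: 3)
  'i' at position 4: vowel (running total: 4)
  'a' at position 5: vowel (running total: 5)
  'n' at position 6: consonant
  'n' at position 7: consonant
  'e' at position 8: vowel (running total: 6)
Total vowels: 6

6


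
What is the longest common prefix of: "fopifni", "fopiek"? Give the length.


Words: fopifni, fopiek
  Position 0: all 'f' => match
  Position 1: all 'o' => match
  Position 2: all 'p' => match
  Position 3: all 'i' => match
  Position 4: ('f', 'e') => mismatch, stop
LCP = "fopi" (length 4)

4


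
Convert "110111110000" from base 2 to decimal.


Input: "110111110000" in base 2
Positional expansion:
  Digit '1' (value 1) x 2^11 = 2048
  Digit '1' (value 1) x 2^10 = 1024
  Digit '0' (value 0) x 2^9 = 0
  Digit '1' (value 1) x 2^8 = 256
  Digit '1' (value 1) x 2^7 = 128
  Digit '1' (value 1) x 2^6 = 64
  Digit '1' (value 1) x 2^5 = 32
  Digit '1' (value 1) x 2^4 = 16
  Digit '0' (value 0) x 2^3 = 0
  Digit '0' (value 0) x 2^2 = 0
  Digit '0' (value 0) x 2^1 = 0
  Digit '0' (value 0) x 2^0 = 0
Sum = 3568

3568


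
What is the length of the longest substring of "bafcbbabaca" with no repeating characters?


Input: "bafcbbabaca"
Sliding window (track last position of each char):
  Position 0 ('b'): window [0,0] length 1 -- new best
  Position 1 ('a'): window [0,1] length 2 -- new best
  Position 2 ('f'): window [0,2] length 3 -- new best
  Position 3 ('c'): window [0,3] length 4 -- new best
  Position 4 ('b'): repeat (last at 0), move window start to 1
  Position 4 ('b'): window [1,4] length 4
  Position 5 ('b'): repeat (last at 4), move window start to 5
  Position 5 ('b'): window [5,5] length 1
  Position 6 ('a'): window [5,6] length 2
  Position 7 ('b'): repeat (last at 5), move window start to 6
  Position 7 ('b'): window [6,7] length 2
  Position 8 ('a'): repeat (last at 6), move window start to 7
  Position 8 ('a'): window [7,8] length 2
  Position 9 ('c'): window [7,9] length 3
  Position 10 ('a'): repeat (last at 8), move window start to 9
  Position 10 ('a'): window [9,10] length 2
Longest substring with no repeats: "bafc" with length 4

4


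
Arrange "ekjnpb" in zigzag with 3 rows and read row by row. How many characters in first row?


Zigzag "ekjnpb" into 3 rows:
Placing characters:
  'e' => row 0
  'k' => row 1
  'j' => row 2
  'n' => row 1
  'p' => row 0
  'b' => row 1
Rows:
  Row 0: "ep"
  Row 1: "knb"
  Row 2: "j"
First row length: 2

2


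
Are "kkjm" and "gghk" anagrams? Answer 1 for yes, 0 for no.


Strings: "kkjm", "gghk"
Sorted first:  jkkm
Sorted second: gghk
Differ at position 0: 'j' vs 'g' => not anagrams

0


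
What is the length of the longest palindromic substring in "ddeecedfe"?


Input: "ddeecedfe"
Checking substrings for palindromes:
  [3:6] "ece" (len 3) => palindrome
  [0:2] "dd" (len 2) => palindrome
  [2:4] "ee" (len 2) => palindrome
Longest palindromic substring: "ece" with length 3

3


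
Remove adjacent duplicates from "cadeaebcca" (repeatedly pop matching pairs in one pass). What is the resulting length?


Input: cadeaebcca
Stack-based adjacent duplicate removal:
  Read 'c': push. Stack: c
  Read 'a': push. Stack: ca
  Read 'd': push. Stack: cad
  Read 'e': push. Stack: cade
  Read 'a': push. Stack: cadea
  Read 'e': push. Stack: cadeae
  Read 'b': push. Stack: cadeaeb
  Read 'c': push. Stack: cadeaebc
  Read 'c': matches stack top 'c' => pop. Stack: cadeaeb
  Read 'a': push. Stack: cadeaeba
Final stack: "cadeaeba" (length 8)

8


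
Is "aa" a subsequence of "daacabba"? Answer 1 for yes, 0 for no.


Check if "aa" is a subsequence of "daacabba"
Greedy scan:
  Position 0 ('d'): no match needed
  Position 1 ('a'): matches sub[0] = 'a'
  Position 2 ('a'): matches sub[1] = 'a'
  Position 3 ('c'): no match needed
  Position 4 ('a'): no match needed
  Position 5 ('b'): no match needed
  Position 6 ('b'): no match needed
  Position 7 ('a'): no match needed
All 2 characters matched => is a subsequence

1


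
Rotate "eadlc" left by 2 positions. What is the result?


Input: "eadlc", rotate left by 2
First 2 characters: "ea"
Remaining characters: "dlc"
Concatenate remaining + first: "dlc" + "ea" = "dlcea"

dlcea


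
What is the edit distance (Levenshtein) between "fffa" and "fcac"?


Computing edit distance: "fffa" -> "fcac"
DP table:
           f    c    a    c
      0    1    2    3    4
  f   1    0    1    2    3
  f   2    1    1    2    3
  f   3    2    2    2    3
  a   4    3    3    2    3
Edit distance = dp[4][4] = 3

3


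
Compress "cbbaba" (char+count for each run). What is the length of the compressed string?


Input: cbbaba
Runs:
  'c' x 1 => "c1"
  'b' x 2 => "b2"
  'a' x 1 => "a1"
  'b' x 1 => "b1"
  'a' x 1 => "a1"
Compressed: "c1b2a1b1a1"
Compressed length: 10

10


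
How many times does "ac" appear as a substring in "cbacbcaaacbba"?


Searching for "ac" in "cbacbcaaacbba"
Scanning each position:
  Position 0: "cb" => no
  Position 1: "ba" => no
  Position 2: "ac" => MATCH
  Position 3: "cb" => no
  Position 4: "bc" => no
  Position 5: "ca" => no
  Position 6: "aa" => no
  Position 7: "aa" => no
  Position 8: "ac" => MATCH
  Position 9: "cb" => no
  Position 10: "bb" => no
  Position 11: "ba" => no
Total occurrences: 2

2


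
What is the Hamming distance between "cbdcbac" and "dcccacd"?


Comparing "cbdcbac" and "dcccacd" position by position:
  Position 0: 'c' vs 'd' => differ
  Position 1: 'b' vs 'c' => differ
  Position 2: 'd' vs 'c' => differ
  Position 3: 'c' vs 'c' => same
  Position 4: 'b' vs 'a' => differ
  Position 5: 'a' vs 'c' => differ
  Position 6: 'c' vs 'd' => differ
Total differences (Hamming distance): 6

6


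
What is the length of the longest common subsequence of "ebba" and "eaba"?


LCS of "ebba" and "eaba"
DP table:
           e    a    b    a
      0    0    0    0    0
  e   0    1    1    1    1
  b   0    1    1    2    2
  b   0    1    1    2    2
  a   0    1    2    2    3
LCS length = dp[4][4] = 3

3


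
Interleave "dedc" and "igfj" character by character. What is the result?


Interleaving "dedc" and "igfj":
  Position 0: 'd' from first, 'i' from second => "di"
  Position 1: 'e' from first, 'g' from second => "eg"
  Position 2: 'd' from first, 'f' from second => "df"
  Position 3: 'c' from first, 'j' from second => "cj"
Result: diegdfcj

diegdfcj


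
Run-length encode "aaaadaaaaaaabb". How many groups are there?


Input: aaaadaaaaaaabb
Scanning for consecutive runs:
  Group 1: 'a' x 4 (positions 0-3)
  Group 2: 'd' x 1 (positions 4-4)
  Group 3: 'a' x 7 (positions 5-11)
  Group 4: 'b' x 2 (positions 12-13)
Total groups: 4

4


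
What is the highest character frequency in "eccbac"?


Input: eccbac
Character counts:
  'a': 1
  'b': 1
  'c': 3
  'e': 1
Maximum frequency: 3

3


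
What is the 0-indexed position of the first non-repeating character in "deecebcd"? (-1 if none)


Input: deecebcd
Character frequencies:
  'b': 1
  'c': 2
  'd': 2
  'e': 3
Scanning left to right for freq == 1:
  Position 0 ('d'): freq=2, skip
  Position 1 ('e'): freq=3, skip
  Position 2 ('e'): freq=3, skip
  Position 3 ('c'): freq=2, skip
  Position 4 ('e'): freq=3, skip
  Position 5 ('b'): unique! => answer = 5

5


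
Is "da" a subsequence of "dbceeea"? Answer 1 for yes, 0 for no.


Check if "da" is a subsequence of "dbceeea"
Greedy scan:
  Position 0 ('d'): matches sub[0] = 'd'
  Position 1 ('b'): no match needed
  Position 2 ('c'): no match needed
  Position 3 ('e'): no match needed
  Position 4 ('e'): no match needed
  Position 5 ('e'): no match needed
  Position 6 ('a'): matches sub[1] = 'a'
All 2 characters matched => is a subsequence

1


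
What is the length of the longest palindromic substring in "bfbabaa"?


Input: "bfbabaa"
Checking substrings for palindromes:
  [0:3] "bfb" (len 3) => palindrome
  [2:5] "bab" (len 3) => palindrome
  [3:6] "aba" (len 3) => palindrome
  [5:7] "aa" (len 2) => palindrome
Longest palindromic substring: "bfb" with length 3

3


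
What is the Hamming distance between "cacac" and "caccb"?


Comparing "cacac" and "caccb" position by position:
  Position 0: 'c' vs 'c' => same
  Position 1: 'a' vs 'a' => same
  Position 2: 'c' vs 'c' => same
  Position 3: 'a' vs 'c' => differ
  Position 4: 'c' vs 'b' => differ
Total differences (Hamming distance): 2

2


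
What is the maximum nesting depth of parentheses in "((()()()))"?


Input: "((()()()))"
Tracking depth:
  Position 0 '(': depth becomes 1
  Position 1 '(': depth becomes 2
  Position 2 '(': depth becomes 3
  Position 3 ')': depth becomes 2
  Position 4 '(': depth becomes 3
  Position 5 ')': depth becomes 2
  Position 6 '(': depth becomes 3
  Position 7 ')': depth becomes 2
  Position 8 ')': depth becomes 1
  Position 9 ')': depth becomes 0
Maximum depth reached: 3

3


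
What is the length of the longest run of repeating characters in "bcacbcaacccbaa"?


Input: "bcacbcaacccbaa"
Scanning for longest run:
  Position 1 ('c'): new char, reset run to 1
  Position 2 ('a'): new char, reset run to 1
  Position 3 ('c'): new char, reset run to 1
  Position 4 ('b'): new char, reset run to 1
  Position 5 ('c'): new char, reset run to 1
  Position 6 ('a'): new char, reset run to 1
  Position 7 ('a'): continues run of 'a', length=2
  Position 8 ('c'): new char, reset run to 1
  Position 9 ('c'): continues run of 'c', length=2
  Position 10 ('c'): continues run of 'c', length=3
  Position 11 ('b'): new char, reset run to 1
  Position 12 ('a'): new char, reset run to 1
  Position 13 ('a'): continues run of 'a', length=2
Longest run: 'c' with length 3

3


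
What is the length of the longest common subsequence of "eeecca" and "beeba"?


LCS of "eeecca" and "beeba"
DP table:
           b    e    e    b    a
      0    0    0    0    0    0
  e   0    0    1    1    1    1
  e   0    0    1    2    2    2
  e   0    0    1    2    2    2
  c   0    0    1    2    2    2
  c   0    0    1    2    2    2
  a   0    0    1    2    2    3
LCS length = dp[6][5] = 3

3


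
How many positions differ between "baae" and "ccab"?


Comparing "baae" and "ccab" position by position:
  Position 0: 'b' vs 'c' => DIFFER
  Position 1: 'a' vs 'c' => DIFFER
  Position 2: 'a' vs 'a' => same
  Position 3: 'e' vs 'b' => DIFFER
Positions that differ: 3

3


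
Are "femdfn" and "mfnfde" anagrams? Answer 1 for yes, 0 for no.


Strings: "femdfn", "mfnfde"
Sorted first:  deffmn
Sorted second: deffmn
Sorted forms match => anagrams

1


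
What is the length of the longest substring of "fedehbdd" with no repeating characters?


Input: "fedehbdd"
Sliding window (track last position of each char):
  Position 0 ('f'): window [0,0] length 1 -- new best
  Position 1 ('e'): window [0,1] length 2 -- new best
  Position 2 ('d'): window [0,2] length 3 -- new best
  Position 3 ('e'): repeat (last at 1), move window start to 2
  Position 3 ('e'): window [2,3] length 2
  Position 4 ('h'): window [2,4] length 3
  Position 5 ('b'): window [2,5] length 4 -- new best
  Position 6 ('d'): repeat (last at 2), move window start to 3
  Position 6 ('d'): window [3,6] length 4
  Position 7 ('d'): repeat (last at 6), move window start to 7
  Position 7 ('d'): window [7,7] length 1
Longest substring with no repeats: "dehb" with length 4

4


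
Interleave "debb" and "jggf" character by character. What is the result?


Interleaving "debb" and "jggf":
  Position 0: 'd' from first, 'j' from second => "dj"
  Position 1: 'e' from first, 'g' from second => "eg"
  Position 2: 'b' from first, 'g' from second => "bg"
  Position 3: 'b' from first, 'f' from second => "bf"
Result: djegbgbf

djegbgbf


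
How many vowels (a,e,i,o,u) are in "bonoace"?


Input: bonoace
Checking each character:
  'b' at position 0: consonant
  'o' at position 1: vowel (running total: 1)
  'n' at position 2: consonant
  'o' at position 3: vowel (running total: 2)
  'a' at position 4: vowel (running total: 3)
  'c' at position 5: consonant
  'e' at position 6: vowel (running total: 4)
Total vowels: 4

4


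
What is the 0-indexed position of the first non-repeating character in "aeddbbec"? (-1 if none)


Input: aeddbbec
Character frequencies:
  'a': 1
  'b': 2
  'c': 1
  'd': 2
  'e': 2
Scanning left to right for freq == 1:
  Position 0 ('a'): unique! => answer = 0

0


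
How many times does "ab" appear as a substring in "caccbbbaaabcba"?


Searching for "ab" in "caccbbbaaabcba"
Scanning each position:
  Position 0: "ca" => no
  Position 1: "ac" => no
  Position 2: "cc" => no
  Position 3: "cb" => no
  Position 4: "bb" => no
  Position 5: "bb" => no
  Position 6: "ba" => no
  Position 7: "aa" => no
  Position 8: "aa" => no
  Position 9: "ab" => MATCH
  Position 10: "bc" => no
  Position 11: "cb" => no
  Position 12: "ba" => no
Total occurrences: 1

1


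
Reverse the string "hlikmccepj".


Input: hlikmccepj
Reading characters right to left:
  Position 9: 'j'
  Position 8: 'p'
  Position 7: 'e'
  Position 6: 'c'
  Position 5: 'c'
  Position 4: 'm'
  Position 3: 'k'
  Position 2: 'i'
  Position 1: 'l'
  Position 0: 'h'
Reversed: jpeccmkilh

jpeccmkilh


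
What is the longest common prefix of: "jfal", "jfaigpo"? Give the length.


Words: jfal, jfaigpo
  Position 0: all 'j' => match
  Position 1: all 'f' => match
  Position 2: all 'a' => match
  Position 3: ('l', 'i') => mismatch, stop
LCP = "jfa" (length 3)

3


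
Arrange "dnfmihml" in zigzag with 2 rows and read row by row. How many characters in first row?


Zigzag "dnfmihml" into 2 rows:
Placing characters:
  'd' => row 0
  'n' => row 1
  'f' => row 0
  'm' => row 1
  'i' => row 0
  'h' => row 1
  'm' => row 0
  'l' => row 1
Rows:
  Row 0: "dfim"
  Row 1: "nmhl"
First row length: 4

4


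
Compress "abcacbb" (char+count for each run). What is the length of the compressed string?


Input: abcacbb
Runs:
  'a' x 1 => "a1"
  'b' x 1 => "b1"
  'c' x 1 => "c1"
  'a' x 1 => "a1"
  'c' x 1 => "c1"
  'b' x 2 => "b2"
Compressed: "a1b1c1a1c1b2"
Compressed length: 12

12


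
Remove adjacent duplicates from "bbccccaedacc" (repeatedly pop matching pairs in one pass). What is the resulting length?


Input: bbccccaedacc
Stack-based adjacent duplicate removal:
  Read 'b': push. Stack: b
  Read 'b': matches stack top 'b' => pop. Stack: (empty)
  Read 'c': push. Stack: c
  Read 'c': matches stack top 'c' => pop. Stack: (empty)
  Read 'c': push. Stack: c
  Read 'c': matches stack top 'c' => pop. Stack: (empty)
  Read 'a': push. Stack: a
  Read 'e': push. Stack: ae
  Read 'd': push. Stack: aed
  Read 'a': push. Stack: aeda
  Read 'c': push. Stack: aedac
  Read 'c': matches stack top 'c' => pop. Stack: aeda
Final stack: "aeda" (length 4)

4


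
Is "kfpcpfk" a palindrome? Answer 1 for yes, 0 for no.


Input: kfpcpfk
Reversed: kfpcpfk
  Compare pos 0 ('k') with pos 6 ('k'): match
  Compare pos 1 ('f') with pos 5 ('f'): match
  Compare pos 2 ('p') with pos 4 ('p'): match
Result: palindrome

1


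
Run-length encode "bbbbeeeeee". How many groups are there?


Input: bbbbeeeeee
Scanning for consecutive runs:
  Group 1: 'b' x 4 (positions 0-3)
  Group 2: 'e' x 6 (positions 4-9)
Total groups: 2

2


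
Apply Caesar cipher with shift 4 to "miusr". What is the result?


Caesar cipher: shift "miusr" by 4
  'm' (pos 12) + 4 = pos 16 = 'q'
  'i' (pos 8) + 4 = pos 12 = 'm'
  'u' (pos 20) + 4 = pos 24 = 'y'
  's' (pos 18) + 4 = pos 22 = 'w'
  'r' (pos 17) + 4 = pos 21 = 'v'
Result: qmywv

qmywv


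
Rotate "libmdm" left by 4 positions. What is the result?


Input: "libmdm", rotate left by 4
First 4 characters: "libm"
Remaining characters: "dm"
Concatenate remaining + first: "dm" + "libm" = "dmlibm"

dmlibm


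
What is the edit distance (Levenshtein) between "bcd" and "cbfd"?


Computing edit distance: "bcd" -> "cbfd"
DP table:
           c    b    f    d
      0    1    2    3    4
  b   1    1    1    2    3
  c   2    1    2    2    3
  d   3    2    2    3    2
Edit distance = dp[3][4] = 2

2


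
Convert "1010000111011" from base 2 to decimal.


Input: "1010000111011" in base 2
Positional expansion:
  Digit '1' (value 1) x 2^12 = 4096
  Digit '0' (value 0) x 2^11 = 0
  Digit '1' (value 1) x 2^10 = 1024
  Digit '0' (value 0) x 2^9 = 0
  Digit '0' (value 0) x 2^8 = 0
  Digit '0' (value 0) x 2^7 = 0
  Digit '0' (value 0) x 2^6 = 0
  Digit '1' (value 1) x 2^5 = 32
  Digit '1' (value 1) x 2^4 = 16
  Digit '1' (value 1) x 2^3 = 8
  Digit '0' (value 0) x 2^2 = 0
  Digit '1' (value 1) x 2^1 = 2
  Digit '1' (value 1) x 2^0 = 1
Sum = 5179

5179


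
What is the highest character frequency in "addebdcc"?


Input: addebdcc
Character counts:
  'a': 1
  'b': 1
  'c': 2
  'd': 3
  'e': 1
Maximum frequency: 3

3


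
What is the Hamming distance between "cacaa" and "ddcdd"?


Comparing "cacaa" and "ddcdd" position by position:
  Position 0: 'c' vs 'd' => differ
  Position 1: 'a' vs 'd' => differ
  Position 2: 'c' vs 'c' => same
  Position 3: 'a' vs 'd' => differ
  Position 4: 'a' vs 'd' => differ
Total differences (Hamming distance): 4

4


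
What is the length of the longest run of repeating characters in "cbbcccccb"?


Input: "cbbcccccb"
Scanning for longest run:
  Position 1 ('b'): new char, reset run to 1
  Position 2 ('b'): continues run of 'b', length=2
  Position 3 ('c'): new char, reset run to 1
  Position 4 ('c'): continues run of 'c', length=2
  Position 5 ('c'): continues run of 'c', length=3
  Position 6 ('c'): continues run of 'c', length=4
  Position 7 ('c'): continues run of 'c', length=5
  Position 8 ('b'): new char, reset run to 1
Longest run: 'c' with length 5

5


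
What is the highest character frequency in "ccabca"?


Input: ccabca
Character counts:
  'a': 2
  'b': 1
  'c': 3
Maximum frequency: 3

3


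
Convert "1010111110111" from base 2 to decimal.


Input: "1010111110111" in base 2
Positional expansion:
  Digit '1' (value 1) x 2^12 = 4096
  Digit '0' (value 0) x 2^11 = 0
  Digit '1' (value 1) x 2^10 = 1024
  Digit '0' (value 0) x 2^9 = 0
  Digit '1' (value 1) x 2^8 = 256
  Digit '1' (value 1) x 2^7 = 128
  Digit '1' (value 1) x 2^6 = 64
  Digit '1' (value 1) x 2^5 = 32
  Digit '1' (value 1) x 2^4 = 16
  Digit '0' (value 0) x 2^3 = 0
  Digit '1' (value 1) x 2^2 = 4
  Digit '1' (value 1) x 2^1 = 2
  Digit '1' (value 1) x 2^0 = 1
Sum = 5623

5623


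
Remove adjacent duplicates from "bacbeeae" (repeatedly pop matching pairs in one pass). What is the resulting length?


Input: bacbeeae
Stack-based adjacent duplicate removal:
  Read 'b': push. Stack: b
  Read 'a': push. Stack: ba
  Read 'c': push. Stack: bac
  Read 'b': push. Stack: bacb
  Read 'e': push. Stack: bacbe
  Read 'e': matches stack top 'e' => pop. Stack: bacb
  Read 'a': push. Stack: bacba
  Read 'e': push. Stack: bacbae
Final stack: "bacbae" (length 6)

6


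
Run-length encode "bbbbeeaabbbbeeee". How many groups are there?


Input: bbbbeeaabbbbeeee
Scanning for consecutive runs:
  Group 1: 'b' x 4 (positions 0-3)
  Group 2: 'e' x 2 (positions 4-5)
  Group 3: 'a' x 2 (positions 6-7)
  Group 4: 'b' x 4 (positions 8-11)
  Group 5: 'e' x 4 (positions 12-15)
Total groups: 5

5


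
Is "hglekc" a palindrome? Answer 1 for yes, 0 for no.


Input: hglekc
Reversed: ckelgh
  Compare pos 0 ('h') with pos 5 ('c'): MISMATCH
  Compare pos 1 ('g') with pos 4 ('k'): MISMATCH
  Compare pos 2 ('l') with pos 3 ('e'): MISMATCH
Result: not a palindrome

0


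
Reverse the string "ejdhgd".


Input: ejdhgd
Reading characters right to left:
  Position 5: 'd'
  Position 4: 'g'
  Position 3: 'h'
  Position 2: 'd'
  Position 1: 'j'
  Position 0: 'e'
Reversed: dghdje

dghdje


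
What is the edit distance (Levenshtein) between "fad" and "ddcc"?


Computing edit distance: "fad" -> "ddcc"
DP table:
           d    d    c    c
      0    1    2    3    4
  f   1    1    2    3    4
  a   2    2    2    3    4
  d   3    2    2    3    4
Edit distance = dp[3][4] = 4

4


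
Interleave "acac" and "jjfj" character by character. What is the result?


Interleaving "acac" and "jjfj":
  Position 0: 'a' from first, 'j' from second => "aj"
  Position 1: 'c' from first, 'j' from second => "cj"
  Position 2: 'a' from first, 'f' from second => "af"
  Position 3: 'c' from first, 'j' from second => "cj"
Result: ajcjafcj

ajcjafcj


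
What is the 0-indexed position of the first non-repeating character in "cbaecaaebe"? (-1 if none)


Input: cbaecaaebe
Character frequencies:
  'a': 3
  'b': 2
  'c': 2
  'e': 3
Scanning left to right for freq == 1:
  Position 0 ('c'): freq=2, skip
  Position 1 ('b'): freq=2, skip
  Position 2 ('a'): freq=3, skip
  Position 3 ('e'): freq=3, skip
  Position 4 ('c'): freq=2, skip
  Position 5 ('a'): freq=3, skip
  Position 6 ('a'): freq=3, skip
  Position 7 ('e'): freq=3, skip
  Position 8 ('b'): freq=2, skip
  Position 9 ('e'): freq=3, skip
  No unique character found => answer = -1

-1


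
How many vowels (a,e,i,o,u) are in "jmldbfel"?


Input: jmldbfel
Checking each character:
  'j' at position 0: consonant
  'm' at position 1: consonant
  'l' at position 2: consonant
  'd' at position 3: consonant
  'b' at position 4: consonant
  'f' at position 5: consonant
  'e' at position 6: vowel (running total: 1)
  'l' at position 7: consonant
Total vowels: 1

1


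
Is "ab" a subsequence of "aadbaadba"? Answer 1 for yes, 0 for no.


Check if "ab" is a subsequence of "aadbaadba"
Greedy scan:
  Position 0 ('a'): matches sub[0] = 'a'
  Position 1 ('a'): no match needed
  Position 2 ('d'): no match needed
  Position 3 ('b'): matches sub[1] = 'b'
  Position 4 ('a'): no match needed
  Position 5 ('a'): no match needed
  Position 6 ('d'): no match needed
  Position 7 ('b'): no match needed
  Position 8 ('a'): no match needed
All 2 characters matched => is a subsequence

1


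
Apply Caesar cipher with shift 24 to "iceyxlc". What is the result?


Caesar cipher: shift "iceyxlc" by 24
  'i' (pos 8) + 24 = pos 6 = 'g'
  'c' (pos 2) + 24 = pos 0 = 'a'
  'e' (pos 4) + 24 = pos 2 = 'c'
  'y' (pos 24) + 24 = pos 22 = 'w'
  'x' (pos 23) + 24 = pos 21 = 'v'
  'l' (pos 11) + 24 = pos 9 = 'j'
  'c' (pos 2) + 24 = pos 0 = 'a'
Result: gacwvja

gacwvja
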